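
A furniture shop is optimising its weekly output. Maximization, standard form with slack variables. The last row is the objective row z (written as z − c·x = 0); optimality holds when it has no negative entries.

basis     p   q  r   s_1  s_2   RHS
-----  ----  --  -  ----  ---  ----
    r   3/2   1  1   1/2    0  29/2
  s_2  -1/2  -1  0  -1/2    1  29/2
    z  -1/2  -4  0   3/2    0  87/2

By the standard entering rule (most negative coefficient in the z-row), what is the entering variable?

q

Negative z-row entries: p: -1/2, q: -4.
The most negative is -4 in column q, so q enters.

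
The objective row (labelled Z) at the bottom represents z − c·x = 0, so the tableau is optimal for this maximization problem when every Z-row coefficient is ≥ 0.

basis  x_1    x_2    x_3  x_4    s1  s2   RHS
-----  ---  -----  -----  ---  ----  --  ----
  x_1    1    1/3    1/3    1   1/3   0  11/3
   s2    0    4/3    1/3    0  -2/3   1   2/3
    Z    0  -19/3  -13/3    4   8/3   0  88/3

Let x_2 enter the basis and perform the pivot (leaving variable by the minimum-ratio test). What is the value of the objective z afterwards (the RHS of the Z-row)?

Ratio test on column x_2 — row 1: (11/3)/(1/3) = 11; row 2: (2/3)/(4/3) = 1/2. Minimum is 1/2 at row 2 (s2 leaves); pivot element 4/3.
Pivot on row 2; the Z-row RHS becomes 88/3 − (-19/3)·(1/2) = 65/2.

65/2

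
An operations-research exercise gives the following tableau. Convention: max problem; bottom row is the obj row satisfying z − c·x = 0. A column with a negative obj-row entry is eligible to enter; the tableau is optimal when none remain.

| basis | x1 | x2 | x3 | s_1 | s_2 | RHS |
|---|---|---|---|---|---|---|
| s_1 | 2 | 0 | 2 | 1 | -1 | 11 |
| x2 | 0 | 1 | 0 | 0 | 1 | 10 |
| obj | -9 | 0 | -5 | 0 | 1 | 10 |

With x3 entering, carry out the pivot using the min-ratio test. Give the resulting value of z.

Ratio test on column x3 — row 1: 11/2 = 11/2; row 2: entry 0 ≤ 0. Minimum is 11/2 at row 1 (s_1 leaves); pivot element 2.
Pivot on row 1; the obj-row RHS becomes 10 − (-5)·(11/2) = 75/2.

75/2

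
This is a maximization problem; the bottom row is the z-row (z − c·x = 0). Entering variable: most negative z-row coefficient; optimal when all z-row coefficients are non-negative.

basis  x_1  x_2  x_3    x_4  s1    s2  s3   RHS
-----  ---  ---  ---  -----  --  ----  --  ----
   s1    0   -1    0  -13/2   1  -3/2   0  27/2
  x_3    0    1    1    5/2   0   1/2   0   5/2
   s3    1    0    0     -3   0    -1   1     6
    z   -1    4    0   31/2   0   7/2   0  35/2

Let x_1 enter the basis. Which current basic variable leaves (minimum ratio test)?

Column x_1 entries and ratios — s1: 0 ≤ 0, skip; x_3: 0 ≤ 0, skip; s3: 6/1 = 6.
Smallest ratio is 6 in the row of s3, so s3 leaves.

s3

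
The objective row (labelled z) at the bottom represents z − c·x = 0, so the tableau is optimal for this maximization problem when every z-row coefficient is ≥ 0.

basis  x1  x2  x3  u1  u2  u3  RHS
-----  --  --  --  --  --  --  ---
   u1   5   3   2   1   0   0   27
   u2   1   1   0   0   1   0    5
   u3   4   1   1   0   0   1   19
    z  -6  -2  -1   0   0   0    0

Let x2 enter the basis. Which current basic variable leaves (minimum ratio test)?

u2

Column x2 entries and ratios — u1: 27/3 = 9; u2: 5/1 = 5; u3: 19/1 = 19.
Smallest ratio is 5 in the row of u2, so u2 leaves.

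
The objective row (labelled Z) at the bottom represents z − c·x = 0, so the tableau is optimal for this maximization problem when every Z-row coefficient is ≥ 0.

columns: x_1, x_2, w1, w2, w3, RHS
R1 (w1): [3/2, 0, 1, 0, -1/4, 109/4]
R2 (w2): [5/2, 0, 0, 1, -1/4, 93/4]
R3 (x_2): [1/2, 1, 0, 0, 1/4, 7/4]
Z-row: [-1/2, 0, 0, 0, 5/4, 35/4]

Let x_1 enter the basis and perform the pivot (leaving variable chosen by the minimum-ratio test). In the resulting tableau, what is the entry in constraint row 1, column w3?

Ratio test on column x_1 — row 1: (109/4)/(3/2) = 109/6; row 2: (93/4)/(5/2) = 93/10; row 3: (7/4)/(1/2) = 7/2. Minimum is 7/2 at row 3 (x_2 leaves); pivot element 1/2.
Divide row 3 by 1/2; eliminate column x_1 from the other rows.
Row 1 update in column w3: -1/4 − (3/2)·(1/2) = -1.

-1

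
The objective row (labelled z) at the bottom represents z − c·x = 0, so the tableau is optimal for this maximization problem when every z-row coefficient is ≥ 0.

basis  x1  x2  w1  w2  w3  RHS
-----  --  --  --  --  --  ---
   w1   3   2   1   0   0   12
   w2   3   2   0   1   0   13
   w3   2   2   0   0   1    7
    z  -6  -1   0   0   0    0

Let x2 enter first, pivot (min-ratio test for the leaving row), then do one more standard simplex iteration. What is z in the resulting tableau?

21

Ratio test on column x2 — row 1: 12/2 = 6; row 2: 13/2 = 13/2; row 3: 7/2 = 7/2. Minimum is 7/2 at row 3 (w3 leaves); pivot element 2.
Pivot on row 3; the z-row RHS becomes 0 − (-1)·(7/2) = 7/2.
Next entering variable (most negative z-row entry -5): x1.
Ratio test on column x1 — row 1: 5/1 = 5; row 2: 6/1 = 6; row 3: (7/2)/1 = 7/2. Minimum is 7/2 at row 3 (x2 leaves); pivot element 1.
After the second pivot the z-row RHS is 7/2 − (-5)·(7/2) = 21.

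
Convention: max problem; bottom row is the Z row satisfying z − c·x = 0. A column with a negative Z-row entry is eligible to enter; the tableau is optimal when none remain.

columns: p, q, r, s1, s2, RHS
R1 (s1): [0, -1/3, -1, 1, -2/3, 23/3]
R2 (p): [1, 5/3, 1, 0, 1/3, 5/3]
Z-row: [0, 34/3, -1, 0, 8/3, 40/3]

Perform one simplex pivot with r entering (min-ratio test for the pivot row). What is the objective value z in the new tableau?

Ratio test on column r — row 1: entry -1 ≤ 0; row 2: (5/3)/1 = 5/3. Minimum is 5/3 at row 2 (p leaves); pivot element 1.
Pivot on row 2; the Z-row RHS becomes 40/3 − (-1)·(5/3) = 15.

15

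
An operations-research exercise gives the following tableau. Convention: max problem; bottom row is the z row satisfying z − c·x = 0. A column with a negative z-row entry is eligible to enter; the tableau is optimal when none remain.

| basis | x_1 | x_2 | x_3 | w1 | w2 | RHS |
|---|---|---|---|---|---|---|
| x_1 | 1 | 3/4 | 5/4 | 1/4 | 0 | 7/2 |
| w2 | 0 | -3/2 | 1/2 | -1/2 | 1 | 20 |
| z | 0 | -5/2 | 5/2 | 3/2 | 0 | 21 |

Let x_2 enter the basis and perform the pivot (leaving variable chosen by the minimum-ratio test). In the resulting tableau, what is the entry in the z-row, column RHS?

98/3

Ratio test on column x_2 — row 1: (7/2)/(3/4) = 14/3; row 2: entry -3/2 ≤ 0. Minimum is 14/3 at row 1 (x_1 leaves); pivot element 3/4.
Divide row 1 by 3/4; eliminate column x_2 from the other rows.
z-row update in column RHS: 21 − (-5/2)·(14/3) = 98/3.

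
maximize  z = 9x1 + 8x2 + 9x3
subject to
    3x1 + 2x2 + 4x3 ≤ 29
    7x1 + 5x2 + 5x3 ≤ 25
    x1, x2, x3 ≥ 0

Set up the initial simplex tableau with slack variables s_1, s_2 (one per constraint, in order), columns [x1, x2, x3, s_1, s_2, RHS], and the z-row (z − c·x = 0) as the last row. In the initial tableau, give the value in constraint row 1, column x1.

3

Constraint 1 has coefficient 3 on x1.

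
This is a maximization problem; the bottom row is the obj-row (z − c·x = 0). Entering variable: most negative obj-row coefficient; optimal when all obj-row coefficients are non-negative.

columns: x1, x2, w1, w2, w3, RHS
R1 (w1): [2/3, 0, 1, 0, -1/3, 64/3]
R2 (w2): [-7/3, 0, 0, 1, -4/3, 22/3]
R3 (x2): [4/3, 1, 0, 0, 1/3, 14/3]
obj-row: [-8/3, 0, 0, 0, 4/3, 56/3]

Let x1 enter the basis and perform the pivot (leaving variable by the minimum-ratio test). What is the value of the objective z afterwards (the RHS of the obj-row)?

Ratio test on column x1 — row 1: (64/3)/(2/3) = 32; row 2: entry -7/3 ≤ 0; row 3: (14/3)/(4/3) = 7/2. Minimum is 7/2 at row 3 (x2 leaves); pivot element 4/3.
Pivot on row 3; the obj-row RHS becomes 56/3 − (-8/3)·(7/2) = 28.

28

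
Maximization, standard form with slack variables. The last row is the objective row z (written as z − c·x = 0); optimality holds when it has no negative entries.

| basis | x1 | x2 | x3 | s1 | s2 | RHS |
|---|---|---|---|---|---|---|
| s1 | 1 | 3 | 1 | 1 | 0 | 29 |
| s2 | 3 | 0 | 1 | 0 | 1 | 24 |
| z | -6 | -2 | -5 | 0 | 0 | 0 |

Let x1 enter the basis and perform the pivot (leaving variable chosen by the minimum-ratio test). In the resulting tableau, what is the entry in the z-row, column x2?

-2

Ratio test on column x1 — row 1: 29/1 = 29; row 2: 24/3 = 8. Minimum is 8 at row 2 (s2 leaves); pivot element 3.
Divide row 2 by 3; eliminate column x1 from the other rows.
z-row update in column x2: -2 − (-6)·0 = -2.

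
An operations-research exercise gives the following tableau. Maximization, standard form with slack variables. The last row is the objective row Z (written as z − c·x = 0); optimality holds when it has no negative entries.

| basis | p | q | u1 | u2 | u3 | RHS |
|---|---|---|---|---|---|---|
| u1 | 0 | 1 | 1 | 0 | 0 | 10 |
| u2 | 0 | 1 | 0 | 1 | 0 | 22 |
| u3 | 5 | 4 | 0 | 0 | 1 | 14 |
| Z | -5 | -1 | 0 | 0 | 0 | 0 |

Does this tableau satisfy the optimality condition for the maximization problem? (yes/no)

The Z-row has a negative entry -5 in column p, so it is not optimal.

no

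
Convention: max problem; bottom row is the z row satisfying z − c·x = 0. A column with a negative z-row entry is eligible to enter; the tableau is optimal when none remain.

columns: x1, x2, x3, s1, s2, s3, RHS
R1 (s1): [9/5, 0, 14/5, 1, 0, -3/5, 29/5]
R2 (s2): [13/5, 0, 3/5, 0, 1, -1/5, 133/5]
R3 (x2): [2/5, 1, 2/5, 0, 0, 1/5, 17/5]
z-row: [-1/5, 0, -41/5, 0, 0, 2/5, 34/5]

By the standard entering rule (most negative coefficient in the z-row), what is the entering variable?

Negative z-row entries: x1: -1/5, x3: -41/5.
The most negative is -41/5 in column x3, so x3 enters.

x3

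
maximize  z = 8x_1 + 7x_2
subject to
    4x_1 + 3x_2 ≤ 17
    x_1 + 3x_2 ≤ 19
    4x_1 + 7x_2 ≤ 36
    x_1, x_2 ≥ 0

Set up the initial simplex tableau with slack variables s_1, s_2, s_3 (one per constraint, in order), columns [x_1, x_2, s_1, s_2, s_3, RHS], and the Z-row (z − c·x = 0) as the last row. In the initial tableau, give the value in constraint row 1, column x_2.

3

Constraint 1 has coefficient 3 on x_2.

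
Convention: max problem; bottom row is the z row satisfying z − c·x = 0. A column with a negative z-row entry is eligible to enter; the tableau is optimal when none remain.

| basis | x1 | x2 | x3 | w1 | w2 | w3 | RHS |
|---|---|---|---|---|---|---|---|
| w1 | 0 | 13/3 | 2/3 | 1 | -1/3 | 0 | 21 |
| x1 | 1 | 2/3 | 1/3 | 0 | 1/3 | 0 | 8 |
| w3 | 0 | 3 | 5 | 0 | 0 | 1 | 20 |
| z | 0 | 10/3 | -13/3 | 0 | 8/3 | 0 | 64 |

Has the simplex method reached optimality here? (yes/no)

no

The z-row has a negative entry -13/3 in column x3, so it is not optimal.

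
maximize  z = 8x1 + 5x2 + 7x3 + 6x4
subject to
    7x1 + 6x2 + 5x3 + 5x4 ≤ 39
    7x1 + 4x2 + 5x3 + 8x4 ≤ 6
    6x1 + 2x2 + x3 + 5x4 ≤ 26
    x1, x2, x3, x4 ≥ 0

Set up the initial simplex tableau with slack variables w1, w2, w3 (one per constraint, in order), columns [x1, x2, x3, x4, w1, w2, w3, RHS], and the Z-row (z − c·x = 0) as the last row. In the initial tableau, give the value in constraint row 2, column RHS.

6

The RHS of constraint 2 is b_2 = 6.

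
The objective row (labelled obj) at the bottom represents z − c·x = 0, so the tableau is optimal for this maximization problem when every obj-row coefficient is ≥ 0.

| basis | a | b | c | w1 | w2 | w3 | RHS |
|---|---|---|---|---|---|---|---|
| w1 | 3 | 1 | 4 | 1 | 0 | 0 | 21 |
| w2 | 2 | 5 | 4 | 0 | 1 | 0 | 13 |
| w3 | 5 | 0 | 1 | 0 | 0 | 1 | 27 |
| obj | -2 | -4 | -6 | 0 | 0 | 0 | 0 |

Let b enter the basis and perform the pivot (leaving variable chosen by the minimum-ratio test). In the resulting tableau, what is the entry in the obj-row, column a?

-2/5

Ratio test on column b — row 1: 21/1 = 21; row 2: 13/5 = 13/5; row 3: entry 0 ≤ 0. Minimum is 13/5 at row 2 (w2 leaves); pivot element 5.
Divide row 2 by 5; eliminate column b from the other rows.
obj-row update in column a: -2 − (-4)·(2/5) = -2/5.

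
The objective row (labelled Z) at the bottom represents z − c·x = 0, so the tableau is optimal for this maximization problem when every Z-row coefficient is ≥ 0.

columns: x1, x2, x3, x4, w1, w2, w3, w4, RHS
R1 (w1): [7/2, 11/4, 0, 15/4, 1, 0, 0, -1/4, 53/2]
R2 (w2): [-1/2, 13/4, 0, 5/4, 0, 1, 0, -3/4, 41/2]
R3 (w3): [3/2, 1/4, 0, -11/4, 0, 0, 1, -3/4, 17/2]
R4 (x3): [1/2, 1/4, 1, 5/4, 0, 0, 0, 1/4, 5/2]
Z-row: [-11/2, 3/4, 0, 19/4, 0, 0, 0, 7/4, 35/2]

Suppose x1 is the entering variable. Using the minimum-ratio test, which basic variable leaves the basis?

Column x1 entries and ratios — w1: (53/2)/(7/2) = 53/7; w2: -1/2 ≤ 0, skip; w3: (17/2)/(3/2) = 17/3; x3: (5/2)/(1/2) = 5.
Smallest ratio is 5 in the row of x3, so x3 leaves.

x3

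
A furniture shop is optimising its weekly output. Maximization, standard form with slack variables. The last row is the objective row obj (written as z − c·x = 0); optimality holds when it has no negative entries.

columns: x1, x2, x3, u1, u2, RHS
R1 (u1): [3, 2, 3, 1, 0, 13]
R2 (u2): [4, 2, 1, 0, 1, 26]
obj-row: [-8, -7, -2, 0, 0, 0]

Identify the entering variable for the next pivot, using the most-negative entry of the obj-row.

Negative obj-row entries: x1: -8, x2: -7, x3: -2.
The most negative is -8 in column x1, so x1 enters.

x1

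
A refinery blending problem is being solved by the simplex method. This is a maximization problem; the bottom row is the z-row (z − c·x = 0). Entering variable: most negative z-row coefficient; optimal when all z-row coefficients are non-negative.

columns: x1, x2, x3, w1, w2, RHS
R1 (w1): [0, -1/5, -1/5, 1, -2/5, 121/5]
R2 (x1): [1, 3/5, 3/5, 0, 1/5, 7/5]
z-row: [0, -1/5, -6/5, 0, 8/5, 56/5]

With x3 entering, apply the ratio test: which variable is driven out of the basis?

x1

Column x3 entries and ratios — w1: -1/5 ≤ 0, skip; x1: (7/5)/(3/5) = 7/3.
Smallest ratio is 7/3 in the row of x1, so x1 leaves.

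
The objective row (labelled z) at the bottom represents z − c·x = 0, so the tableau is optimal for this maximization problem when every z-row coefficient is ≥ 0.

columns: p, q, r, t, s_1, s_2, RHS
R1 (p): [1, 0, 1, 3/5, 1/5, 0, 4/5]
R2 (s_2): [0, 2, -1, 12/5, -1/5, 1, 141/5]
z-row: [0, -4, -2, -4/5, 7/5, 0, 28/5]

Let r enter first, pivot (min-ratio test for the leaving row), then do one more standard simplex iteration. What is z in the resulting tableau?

Ratio test on column r — row 1: (4/5)/1 = 4/5; row 2: entry -1 ≤ 0. Minimum is 4/5 at row 1 (p leaves); pivot element 1.
Pivot on row 1; the z-row RHS becomes 28/5 − (-2)·(4/5) = 36/5.
Next entering variable (most negative z-row entry -4): q.
Ratio test on column q — row 1: entry 0 ≤ 0; row 2: 29/2 = 29/2. Minimum is 29/2 at row 2 (s_2 leaves); pivot element 2.
After the second pivot the z-row RHS is 36/5 − (-4)·(29/2) = 326/5.

326/5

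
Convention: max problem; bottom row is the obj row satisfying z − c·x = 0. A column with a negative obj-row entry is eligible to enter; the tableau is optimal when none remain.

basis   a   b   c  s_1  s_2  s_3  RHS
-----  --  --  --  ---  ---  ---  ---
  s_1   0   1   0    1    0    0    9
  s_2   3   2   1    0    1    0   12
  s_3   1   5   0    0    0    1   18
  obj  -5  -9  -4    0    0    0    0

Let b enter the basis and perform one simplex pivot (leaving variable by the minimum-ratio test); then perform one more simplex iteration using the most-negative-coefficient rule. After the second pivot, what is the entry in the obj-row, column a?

Ratio test on column b — row 1: 9/1 = 9; row 2: 12/2 = 6; row 3: 18/5 = 18/5. Minimum is 18/5 at row 3 (s_3 leaves); pivot element 5.
Divide row 3 by 5; eliminate column b from the other rows.
Second iteration: most negative obj-row entry is -4 in column c, so c enters.
Ratio test on column c — row 1: entry 0 ≤ 0; row 2: (24/5)/1 = 24/5; row 3: entry 0 ≤ 0. Minimum is 24/5 at row 2 (s_2 leaves); pivot element 1.
Divide row 2 by 1; eliminate column c from the other rows.
After both pivots, the entry at the obj-row, column a is 36/5.

36/5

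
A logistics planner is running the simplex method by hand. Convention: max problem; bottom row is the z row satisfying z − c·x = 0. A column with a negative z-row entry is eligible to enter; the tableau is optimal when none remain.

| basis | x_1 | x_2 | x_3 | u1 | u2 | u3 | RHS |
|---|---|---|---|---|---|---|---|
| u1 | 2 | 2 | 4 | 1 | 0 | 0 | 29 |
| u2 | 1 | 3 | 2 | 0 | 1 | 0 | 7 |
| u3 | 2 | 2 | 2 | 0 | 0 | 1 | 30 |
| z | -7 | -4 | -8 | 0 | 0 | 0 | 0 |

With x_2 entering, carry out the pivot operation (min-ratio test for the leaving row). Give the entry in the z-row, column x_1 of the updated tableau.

-17/3

Ratio test on column x_2 — row 1: 29/2 = 29/2; row 2: 7/3 = 7/3; row 3: 30/2 = 15. Minimum is 7/3 at row 2 (u2 leaves); pivot element 3.
Divide row 2 by 3; eliminate column x_2 from the other rows.
z-row update in column x_1: -7 − (-4)·(1/3) = -17/3.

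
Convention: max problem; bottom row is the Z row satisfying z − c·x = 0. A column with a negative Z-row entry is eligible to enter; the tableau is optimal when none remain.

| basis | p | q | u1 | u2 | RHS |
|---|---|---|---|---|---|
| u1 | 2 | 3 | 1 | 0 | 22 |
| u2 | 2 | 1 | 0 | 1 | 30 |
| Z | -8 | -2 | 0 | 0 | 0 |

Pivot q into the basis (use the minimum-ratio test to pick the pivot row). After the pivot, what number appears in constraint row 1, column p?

2/3

Ratio test on column q — row 1: 22/3 = 22/3; row 2: 30/1 = 30. Minimum is 22/3 at row 1 (u1 leaves); pivot element 3.
Divide row 1 by 3; eliminate column q from the other rows.
In the new row 1, the p entry is the old entry divided by the pivot: 2/3 = 2/3.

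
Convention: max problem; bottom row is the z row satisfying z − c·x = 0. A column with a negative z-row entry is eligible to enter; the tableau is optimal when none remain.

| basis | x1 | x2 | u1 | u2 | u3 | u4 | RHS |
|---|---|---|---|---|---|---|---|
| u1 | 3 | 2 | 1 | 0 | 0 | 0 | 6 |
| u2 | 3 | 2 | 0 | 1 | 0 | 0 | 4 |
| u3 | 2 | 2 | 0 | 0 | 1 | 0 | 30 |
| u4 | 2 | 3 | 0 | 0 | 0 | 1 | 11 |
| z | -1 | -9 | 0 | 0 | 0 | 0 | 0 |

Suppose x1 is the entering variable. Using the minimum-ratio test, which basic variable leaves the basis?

Column x1 entries and ratios — u1: 6/3 = 2; u2: 4/3 = 4/3; u3: 30/2 = 15; u4: 11/2 = 11/2.
Smallest ratio is 4/3 in the row of u2, so u2 leaves.

u2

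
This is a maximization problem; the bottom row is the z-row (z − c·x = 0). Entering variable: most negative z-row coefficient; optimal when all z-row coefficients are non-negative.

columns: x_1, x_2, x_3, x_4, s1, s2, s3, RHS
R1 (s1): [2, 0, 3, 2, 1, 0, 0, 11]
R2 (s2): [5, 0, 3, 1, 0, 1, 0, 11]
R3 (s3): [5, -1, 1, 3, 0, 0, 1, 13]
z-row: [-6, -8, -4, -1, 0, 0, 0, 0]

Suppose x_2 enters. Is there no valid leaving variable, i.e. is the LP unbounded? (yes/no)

yes

Every constraint-row entry in column x_2 is ≤ 0, so increasing x_2 is unbounded.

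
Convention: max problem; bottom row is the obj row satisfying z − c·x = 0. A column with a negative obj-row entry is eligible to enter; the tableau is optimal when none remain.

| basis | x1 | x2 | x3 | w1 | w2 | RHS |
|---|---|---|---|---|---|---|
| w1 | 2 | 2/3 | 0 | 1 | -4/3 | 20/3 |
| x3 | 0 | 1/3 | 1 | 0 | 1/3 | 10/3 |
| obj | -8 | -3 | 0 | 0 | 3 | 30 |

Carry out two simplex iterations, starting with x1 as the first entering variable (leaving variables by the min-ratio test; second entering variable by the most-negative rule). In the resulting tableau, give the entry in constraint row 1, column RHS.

10

Ratio test on column x1 — row 1: (20/3)/2 = 10/3; row 2: entry 0 ≤ 0. Minimum is 10/3 at row 1 (w1 leaves); pivot element 2.
Divide row 1 by 2; eliminate column x1 from the other rows.
Second iteration: most negative obj-row entry is -7/3 in column w2, so w2 enters.
Ratio test on column w2 — row 1: entry -2/3 ≤ 0; row 2: (10/3)/(1/3) = 10. Minimum is 10 at row 2 (x3 leaves); pivot element 1/3.
Divide row 2 by 1/3; eliminate column w2 from the other rows.
After both pivots, the entry at constraint row 1, column RHS is 10.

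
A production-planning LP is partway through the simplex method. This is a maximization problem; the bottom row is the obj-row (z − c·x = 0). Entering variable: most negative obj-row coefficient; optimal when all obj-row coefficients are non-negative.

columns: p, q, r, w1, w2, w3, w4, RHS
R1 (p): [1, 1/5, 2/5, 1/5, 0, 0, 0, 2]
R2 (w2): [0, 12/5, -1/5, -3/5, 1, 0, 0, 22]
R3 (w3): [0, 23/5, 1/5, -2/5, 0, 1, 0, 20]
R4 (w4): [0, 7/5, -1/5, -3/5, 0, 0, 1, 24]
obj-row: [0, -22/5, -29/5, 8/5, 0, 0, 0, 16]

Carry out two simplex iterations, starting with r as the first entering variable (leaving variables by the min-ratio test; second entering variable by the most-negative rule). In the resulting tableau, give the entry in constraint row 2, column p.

7/9

Ratio test on column r — row 1: 2/(2/5) = 5; row 2: entry -1/5 ≤ 0; row 3: 20/(1/5) = 100; row 4: entry -1/5 ≤ 0. Minimum is 5 at row 1 (p leaves); pivot element 2/5.
Divide row 1 by 2/5; eliminate column r from the other rows.
Second iteration: most negative obj-row entry is -3/2 in column q, so q enters.
Ratio test on column q — row 1: 5/(1/2) = 10; row 2: 23/(5/2) = 46/5; row 3: 19/(9/2) = 38/9; row 4: 25/(3/2) = 50/3. Minimum is 38/9 at row 3 (w3 leaves); pivot element 9/2.
Divide row 3 by 9/2; eliminate column q from the other rows.
After both pivots, the entry at constraint row 2, column p is 7/9.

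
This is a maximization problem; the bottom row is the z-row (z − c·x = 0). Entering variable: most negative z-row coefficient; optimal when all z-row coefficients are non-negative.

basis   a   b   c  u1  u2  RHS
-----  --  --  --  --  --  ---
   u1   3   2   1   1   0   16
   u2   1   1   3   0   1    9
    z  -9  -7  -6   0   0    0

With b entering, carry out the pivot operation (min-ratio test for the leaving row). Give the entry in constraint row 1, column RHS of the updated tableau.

8

Ratio test on column b — row 1: 16/2 = 8; row 2: 9/1 = 9. Minimum is 8 at row 1 (u1 leaves); pivot element 2.
Divide row 1 by 2; eliminate column b from the other rows.
In the new row 1, the RHS entry is the old entry divided by the pivot: 16/2 = 8.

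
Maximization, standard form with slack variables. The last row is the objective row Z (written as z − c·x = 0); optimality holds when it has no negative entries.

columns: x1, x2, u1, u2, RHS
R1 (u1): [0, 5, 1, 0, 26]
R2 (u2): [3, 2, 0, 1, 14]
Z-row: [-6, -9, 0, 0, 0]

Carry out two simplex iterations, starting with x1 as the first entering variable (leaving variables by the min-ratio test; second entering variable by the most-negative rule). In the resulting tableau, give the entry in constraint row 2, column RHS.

6/5

Ratio test on column x1 — row 1: entry 0 ≤ 0; row 2: 14/3 = 14/3. Minimum is 14/3 at row 2 (u2 leaves); pivot element 3.
Divide row 2 by 3; eliminate column x1 from the other rows.
Second iteration: most negative Z-row entry is -5 in column x2, so x2 enters.
Ratio test on column x2 — row 1: 26/5 = 26/5; row 2: (14/3)/(2/3) = 7. Minimum is 26/5 at row 1 (u1 leaves); pivot element 5.
Divide row 1 by 5; eliminate column x2 from the other rows.
After both pivots, the entry at constraint row 2, column RHS is 6/5.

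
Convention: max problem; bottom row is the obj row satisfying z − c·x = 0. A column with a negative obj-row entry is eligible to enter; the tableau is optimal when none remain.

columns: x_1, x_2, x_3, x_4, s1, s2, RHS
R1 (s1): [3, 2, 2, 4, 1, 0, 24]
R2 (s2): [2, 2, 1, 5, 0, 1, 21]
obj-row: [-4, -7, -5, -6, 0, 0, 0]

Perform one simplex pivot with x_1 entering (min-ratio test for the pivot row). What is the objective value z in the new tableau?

Ratio test on column x_1 — row 1: 24/3 = 8; row 2: 21/2 = 21/2. Minimum is 8 at row 1 (s1 leaves); pivot element 3.
Pivot on row 1; the obj-row RHS becomes 0 − (-4)·8 = 32.

32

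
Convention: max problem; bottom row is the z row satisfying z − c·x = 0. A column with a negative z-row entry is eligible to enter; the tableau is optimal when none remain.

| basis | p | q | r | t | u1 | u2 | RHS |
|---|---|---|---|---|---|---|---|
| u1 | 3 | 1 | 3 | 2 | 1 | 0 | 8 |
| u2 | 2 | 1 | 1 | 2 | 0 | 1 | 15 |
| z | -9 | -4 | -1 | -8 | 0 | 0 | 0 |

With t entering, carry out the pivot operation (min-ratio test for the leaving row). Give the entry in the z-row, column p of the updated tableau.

Ratio test on column t — row 1: 8/2 = 4; row 2: 15/2 = 15/2. Minimum is 4 at row 1 (u1 leaves); pivot element 2.
Divide row 1 by 2; eliminate column t from the other rows.
z-row update in column p: -9 − (-8)·(3/2) = 3.

3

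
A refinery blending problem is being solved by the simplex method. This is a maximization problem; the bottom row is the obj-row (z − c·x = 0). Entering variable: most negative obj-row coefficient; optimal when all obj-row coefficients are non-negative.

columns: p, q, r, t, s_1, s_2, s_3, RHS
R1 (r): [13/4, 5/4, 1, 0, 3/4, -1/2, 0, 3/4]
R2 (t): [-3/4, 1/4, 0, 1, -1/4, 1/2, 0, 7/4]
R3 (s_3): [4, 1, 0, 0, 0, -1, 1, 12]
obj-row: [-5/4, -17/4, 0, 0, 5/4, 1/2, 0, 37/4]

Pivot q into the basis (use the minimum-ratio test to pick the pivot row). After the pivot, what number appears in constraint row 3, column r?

Ratio test on column q — row 1: (3/4)/(5/4) = 3/5; row 2: (7/4)/(1/4) = 7; row 3: 12/1 = 12. Minimum is 3/5 at row 1 (r leaves); pivot element 5/4.
Divide row 1 by 5/4; eliminate column q from the other rows.
Row 3 update in column r: 0 − 1·(4/5) = -4/5.

-4/5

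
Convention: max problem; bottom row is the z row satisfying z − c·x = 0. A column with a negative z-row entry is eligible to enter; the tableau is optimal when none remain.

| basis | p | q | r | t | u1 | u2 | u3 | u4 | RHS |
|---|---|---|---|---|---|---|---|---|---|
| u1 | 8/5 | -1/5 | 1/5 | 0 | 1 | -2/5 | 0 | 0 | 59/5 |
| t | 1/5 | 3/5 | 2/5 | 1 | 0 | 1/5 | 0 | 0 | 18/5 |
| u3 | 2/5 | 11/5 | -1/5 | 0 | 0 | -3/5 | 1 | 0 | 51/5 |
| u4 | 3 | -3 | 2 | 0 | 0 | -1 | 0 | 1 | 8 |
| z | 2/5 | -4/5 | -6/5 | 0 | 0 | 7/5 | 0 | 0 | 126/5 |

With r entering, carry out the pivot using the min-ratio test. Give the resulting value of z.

30

Ratio test on column r — row 1: (59/5)/(1/5) = 59; row 2: (18/5)/(2/5) = 9; row 3: entry -1/5 ≤ 0; row 4: 8/2 = 4. Minimum is 4 at row 4 (u4 leaves); pivot element 2.
Pivot on row 4; the z-row RHS becomes 126/5 − (-6/5)·4 = 30.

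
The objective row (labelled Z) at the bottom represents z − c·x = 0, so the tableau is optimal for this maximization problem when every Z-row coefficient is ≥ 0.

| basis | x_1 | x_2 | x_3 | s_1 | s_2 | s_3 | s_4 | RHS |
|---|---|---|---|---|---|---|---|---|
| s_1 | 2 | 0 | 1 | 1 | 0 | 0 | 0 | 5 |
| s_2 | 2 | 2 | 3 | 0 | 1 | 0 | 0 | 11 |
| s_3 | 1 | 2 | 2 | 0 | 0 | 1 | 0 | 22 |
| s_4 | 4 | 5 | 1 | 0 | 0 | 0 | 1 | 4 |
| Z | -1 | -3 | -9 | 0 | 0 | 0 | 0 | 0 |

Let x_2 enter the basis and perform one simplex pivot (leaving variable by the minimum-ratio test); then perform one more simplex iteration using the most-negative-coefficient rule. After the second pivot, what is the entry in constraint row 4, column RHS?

1/13

Ratio test on column x_2 — row 1: entry 0 ≤ 0; row 2: 11/2 = 11/2; row 3: 22/2 = 11; row 4: 4/5 = 4/5. Minimum is 4/5 at row 4 (s_4 leaves); pivot element 5.
Divide row 4 by 5; eliminate column x_2 from the other rows.
Second iteration: most negative Z-row entry is -42/5 in column x_3, so x_3 enters.
Ratio test on column x_3 — row 1: 5/1 = 5; row 2: (47/5)/(13/5) = 47/13; row 3: (102/5)/(8/5) = 51/4; row 4: (4/5)/(1/5) = 4. Minimum is 47/13 at row 2 (s_2 leaves); pivot element 13/5.
Divide row 2 by 13/5; eliminate column x_3 from the other rows.
After both pivots, the entry at constraint row 4, column RHS is 1/13.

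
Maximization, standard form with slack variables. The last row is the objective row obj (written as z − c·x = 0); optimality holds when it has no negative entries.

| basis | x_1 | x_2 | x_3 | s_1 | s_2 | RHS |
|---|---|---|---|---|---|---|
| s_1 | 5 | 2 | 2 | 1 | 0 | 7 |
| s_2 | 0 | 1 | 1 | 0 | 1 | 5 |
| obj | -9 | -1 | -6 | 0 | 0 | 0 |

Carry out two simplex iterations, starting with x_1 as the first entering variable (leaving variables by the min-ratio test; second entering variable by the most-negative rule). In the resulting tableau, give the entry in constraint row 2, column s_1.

-1/2

Ratio test on column x_1 — row 1: 7/5 = 7/5; row 2: entry 0 ≤ 0. Minimum is 7/5 at row 1 (s_1 leaves); pivot element 5.
Divide row 1 by 5; eliminate column x_1 from the other rows.
Second iteration: most negative obj-row entry is -12/5 in column x_3, so x_3 enters.
Ratio test on column x_3 — row 1: (7/5)/(2/5) = 7/2; row 2: 5/1 = 5. Minimum is 7/2 at row 1 (x_1 leaves); pivot element 2/5.
Divide row 1 by 2/5; eliminate column x_3 from the other rows.
After both pivots, the entry at constraint row 2, column s_1 is -1/2.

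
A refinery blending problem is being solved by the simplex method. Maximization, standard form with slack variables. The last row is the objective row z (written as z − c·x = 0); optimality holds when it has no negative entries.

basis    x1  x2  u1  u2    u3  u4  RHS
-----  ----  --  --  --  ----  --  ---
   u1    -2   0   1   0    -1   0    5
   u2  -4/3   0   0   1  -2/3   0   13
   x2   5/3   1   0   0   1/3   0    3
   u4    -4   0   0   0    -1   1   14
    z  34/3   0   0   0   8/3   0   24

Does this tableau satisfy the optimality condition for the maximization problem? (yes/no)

yes

Every z-row coefficient is ≥ 0, so the tableau is optimal.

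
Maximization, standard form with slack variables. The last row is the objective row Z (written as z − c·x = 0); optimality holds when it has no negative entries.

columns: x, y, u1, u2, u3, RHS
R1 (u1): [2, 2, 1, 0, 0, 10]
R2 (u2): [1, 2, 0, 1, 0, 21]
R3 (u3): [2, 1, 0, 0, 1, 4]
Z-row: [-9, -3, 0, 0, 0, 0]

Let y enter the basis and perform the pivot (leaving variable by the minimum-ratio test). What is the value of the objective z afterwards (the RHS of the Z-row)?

Ratio test on column y — row 1: 10/2 = 5; row 2: 21/2 = 21/2; row 3: 4/1 = 4. Minimum is 4 at row 3 (u3 leaves); pivot element 1.
Pivot on row 3; the Z-row RHS becomes 0 − (-3)·4 = 12.

12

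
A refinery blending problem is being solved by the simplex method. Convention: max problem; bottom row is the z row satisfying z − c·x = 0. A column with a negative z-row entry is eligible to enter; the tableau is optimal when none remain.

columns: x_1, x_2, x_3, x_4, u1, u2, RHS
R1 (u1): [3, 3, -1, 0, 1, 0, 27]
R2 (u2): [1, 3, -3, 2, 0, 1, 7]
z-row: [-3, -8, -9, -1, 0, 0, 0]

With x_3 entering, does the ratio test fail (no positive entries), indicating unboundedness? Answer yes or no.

yes

Every constraint-row entry in column x_3 is ≤ 0, so increasing x_3 is unbounded.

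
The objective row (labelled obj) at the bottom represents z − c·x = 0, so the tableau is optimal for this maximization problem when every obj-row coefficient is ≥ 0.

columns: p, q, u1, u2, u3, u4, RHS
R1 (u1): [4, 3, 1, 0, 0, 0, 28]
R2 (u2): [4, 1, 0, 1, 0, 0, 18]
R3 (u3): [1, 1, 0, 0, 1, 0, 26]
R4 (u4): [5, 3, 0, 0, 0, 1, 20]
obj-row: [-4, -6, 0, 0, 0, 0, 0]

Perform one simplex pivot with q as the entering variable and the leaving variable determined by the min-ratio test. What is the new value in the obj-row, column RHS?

40

Ratio test on column q — row 1: 28/3 = 28/3; row 2: 18/1 = 18; row 3: 26/1 = 26; row 4: 20/3 = 20/3. Minimum is 20/3 at row 4 (u4 leaves); pivot element 3.
Divide row 4 by 3; eliminate column q from the other rows.
obj-row update in column RHS: 0 − (-6)·(20/3) = 40.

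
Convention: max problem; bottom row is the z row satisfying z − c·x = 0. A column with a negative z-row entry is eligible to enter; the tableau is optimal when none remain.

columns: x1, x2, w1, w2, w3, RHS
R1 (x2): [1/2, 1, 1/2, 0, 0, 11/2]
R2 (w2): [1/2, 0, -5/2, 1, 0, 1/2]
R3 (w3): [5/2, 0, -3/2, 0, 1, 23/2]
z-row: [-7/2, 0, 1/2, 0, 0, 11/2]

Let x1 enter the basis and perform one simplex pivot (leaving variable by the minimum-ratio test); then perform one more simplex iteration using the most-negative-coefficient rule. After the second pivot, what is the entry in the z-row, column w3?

Ratio test on column x1 — row 1: (11/2)/(1/2) = 11; row 2: (1/2)/(1/2) = 1; row 3: (23/2)/(5/2) = 23/5. Minimum is 1 at row 2 (w2 leaves); pivot element 1/2.
Divide row 2 by 1/2; eliminate column x1 from the other rows.
Second iteration: most negative z-row entry is -17 in column w1, so w1 enters.
Ratio test on column w1 — row 1: 5/3 = 5/3; row 2: entry -5 ≤ 0; row 3: 9/11 = 9/11. Minimum is 9/11 at row 3 (w3 leaves); pivot element 11.
Divide row 3 by 11; eliminate column w1 from the other rows.
After both pivots, the entry at the z-row, column w3 is 17/11.

17/11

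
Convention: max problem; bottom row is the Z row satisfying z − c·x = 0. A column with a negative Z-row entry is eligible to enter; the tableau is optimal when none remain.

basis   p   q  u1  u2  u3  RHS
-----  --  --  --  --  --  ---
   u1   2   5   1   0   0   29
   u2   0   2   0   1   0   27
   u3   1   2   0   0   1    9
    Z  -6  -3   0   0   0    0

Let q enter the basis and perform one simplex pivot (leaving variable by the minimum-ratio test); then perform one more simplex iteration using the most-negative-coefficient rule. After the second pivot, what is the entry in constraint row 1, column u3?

Ratio test on column q — row 1: 29/5 = 29/5; row 2: 27/2 = 27/2; row 3: 9/2 = 9/2. Minimum is 9/2 at row 3 (u3 leaves); pivot element 2.
Divide row 3 by 2; eliminate column q from the other rows.
Second iteration: most negative Z-row entry is -9/2 in column p, so p enters.
Ratio test on column p — row 1: entry -1/2 ≤ 0; row 2: entry -1 ≤ 0; row 3: (9/2)/(1/2) = 9. Minimum is 9 at row 3 (q leaves); pivot element 1/2.
Divide row 3 by 1/2; eliminate column p from the other rows.
After both pivots, the entry at constraint row 1, column u3 is -2.

-2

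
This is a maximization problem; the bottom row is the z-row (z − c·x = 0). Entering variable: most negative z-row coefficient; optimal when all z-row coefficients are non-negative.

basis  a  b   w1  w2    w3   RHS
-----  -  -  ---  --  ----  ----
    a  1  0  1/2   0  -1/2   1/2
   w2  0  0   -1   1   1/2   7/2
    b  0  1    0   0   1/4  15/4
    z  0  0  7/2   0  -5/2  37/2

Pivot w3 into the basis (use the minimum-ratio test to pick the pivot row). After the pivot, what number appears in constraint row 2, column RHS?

7

Ratio test on column w3 — row 1: entry -1/2 ≤ 0; row 2: (7/2)/(1/2) = 7; row 3: (15/4)/(1/4) = 15. Minimum is 7 at row 2 (w2 leaves); pivot element 1/2.
Divide row 2 by 1/2; eliminate column w3 from the other rows.
In the new row 2, the RHS entry is the old entry divided by the pivot: (7/2)/(1/2) = 7.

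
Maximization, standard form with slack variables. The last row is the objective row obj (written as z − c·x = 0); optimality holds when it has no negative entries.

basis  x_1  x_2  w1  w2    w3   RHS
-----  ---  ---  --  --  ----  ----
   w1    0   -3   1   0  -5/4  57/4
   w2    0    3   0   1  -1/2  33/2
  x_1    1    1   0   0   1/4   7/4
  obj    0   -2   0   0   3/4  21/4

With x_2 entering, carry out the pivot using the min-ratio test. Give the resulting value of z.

Ratio test on column x_2 — row 1: entry -3 ≤ 0; row 2: (33/2)/3 = 11/2; row 3: (7/4)/1 = 7/4. Minimum is 7/4 at row 3 (x_1 leaves); pivot element 1.
Pivot on row 3; the obj-row RHS becomes 21/4 − (-2)·(7/4) = 35/4.

35/4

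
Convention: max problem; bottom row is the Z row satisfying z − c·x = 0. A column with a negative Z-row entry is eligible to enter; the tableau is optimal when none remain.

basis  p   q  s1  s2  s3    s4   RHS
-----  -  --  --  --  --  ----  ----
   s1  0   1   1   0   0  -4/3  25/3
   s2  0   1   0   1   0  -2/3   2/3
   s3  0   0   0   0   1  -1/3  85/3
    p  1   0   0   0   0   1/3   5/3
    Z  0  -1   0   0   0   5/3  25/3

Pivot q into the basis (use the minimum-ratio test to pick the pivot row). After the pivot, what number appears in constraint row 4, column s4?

Ratio test on column q — row 1: (25/3)/1 = 25/3; row 2: (2/3)/1 = 2/3; row 3: entry 0 ≤ 0; row 4: entry 0 ≤ 0. Minimum is 2/3 at row 2 (s2 leaves); pivot element 1.
Divide row 2 by 1; eliminate column q from the other rows.
Row 4 update in column s4: 1/3 − 0·(-2/3) = 1/3.

1/3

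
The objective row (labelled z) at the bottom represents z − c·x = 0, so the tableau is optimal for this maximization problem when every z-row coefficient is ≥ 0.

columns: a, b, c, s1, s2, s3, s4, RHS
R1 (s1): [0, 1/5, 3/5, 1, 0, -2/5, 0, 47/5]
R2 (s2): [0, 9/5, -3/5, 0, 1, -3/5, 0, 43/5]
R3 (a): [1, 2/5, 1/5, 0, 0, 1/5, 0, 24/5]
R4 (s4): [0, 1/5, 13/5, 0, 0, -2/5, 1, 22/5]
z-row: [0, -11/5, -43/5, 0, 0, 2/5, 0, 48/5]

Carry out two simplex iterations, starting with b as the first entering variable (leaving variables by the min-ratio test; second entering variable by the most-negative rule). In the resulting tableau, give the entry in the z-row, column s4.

7/2

Ratio test on column b — row 1: (47/5)/(1/5) = 47; row 2: (43/5)/(9/5) = 43/9; row 3: (24/5)/(2/5) = 12; row 4: (22/5)/(1/5) = 22. Minimum is 43/9 at row 2 (s2 leaves); pivot element 9/5.
Divide row 2 by 9/5; eliminate column b from the other rows.
Second iteration: most negative z-row entry is -28/3 in column c, so c enters.
Ratio test on column c — row 1: (76/9)/(2/3) = 38/3; row 2: entry -1/3 ≤ 0; row 3: (26/9)/(1/3) = 26/3; row 4: (31/9)/(8/3) = 31/24. Minimum is 31/24 at row 4 (s4 leaves); pivot element 8/3.
Divide row 4 by 8/3; eliminate column c from the other rows.
After both pivots, the entry at the z-row, column s4 is 7/2.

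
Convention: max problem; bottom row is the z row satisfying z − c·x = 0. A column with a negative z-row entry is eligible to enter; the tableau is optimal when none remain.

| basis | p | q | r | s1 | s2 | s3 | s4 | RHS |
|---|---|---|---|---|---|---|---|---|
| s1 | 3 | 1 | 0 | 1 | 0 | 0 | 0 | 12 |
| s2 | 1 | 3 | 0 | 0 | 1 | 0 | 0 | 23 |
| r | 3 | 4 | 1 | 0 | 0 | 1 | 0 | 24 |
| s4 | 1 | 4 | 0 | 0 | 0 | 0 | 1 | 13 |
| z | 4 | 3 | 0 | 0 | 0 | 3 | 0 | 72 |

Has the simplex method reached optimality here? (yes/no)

Every z-row coefficient is ≥ 0, so the tableau is optimal.

yes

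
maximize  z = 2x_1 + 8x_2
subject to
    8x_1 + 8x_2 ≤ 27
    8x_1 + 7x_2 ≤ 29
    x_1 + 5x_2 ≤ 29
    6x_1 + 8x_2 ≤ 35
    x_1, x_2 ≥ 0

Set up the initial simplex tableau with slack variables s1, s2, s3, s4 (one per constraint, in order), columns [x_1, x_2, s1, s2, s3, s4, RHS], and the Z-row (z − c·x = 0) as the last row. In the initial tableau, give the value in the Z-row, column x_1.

-2

The Z-row carries the negated objective coefficients: the x_1 entry is -2.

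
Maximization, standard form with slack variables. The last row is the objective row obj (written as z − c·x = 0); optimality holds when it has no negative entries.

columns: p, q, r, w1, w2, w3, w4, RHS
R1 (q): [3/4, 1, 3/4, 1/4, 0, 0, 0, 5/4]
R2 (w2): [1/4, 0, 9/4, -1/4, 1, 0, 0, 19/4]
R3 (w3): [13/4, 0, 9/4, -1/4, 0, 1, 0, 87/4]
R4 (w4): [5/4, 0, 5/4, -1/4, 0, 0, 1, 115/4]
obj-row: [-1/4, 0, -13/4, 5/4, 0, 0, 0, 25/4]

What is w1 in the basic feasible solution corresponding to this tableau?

0

w1 is not in the basis, so in the current basic feasible solution w1 = 0.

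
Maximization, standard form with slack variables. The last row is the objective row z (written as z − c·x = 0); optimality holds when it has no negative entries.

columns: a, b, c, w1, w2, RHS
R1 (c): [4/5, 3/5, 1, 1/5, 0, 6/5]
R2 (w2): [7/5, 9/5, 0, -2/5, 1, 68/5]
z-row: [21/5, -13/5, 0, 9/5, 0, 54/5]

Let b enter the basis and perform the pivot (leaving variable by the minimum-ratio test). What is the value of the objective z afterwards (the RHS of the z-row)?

16

Ratio test on column b — row 1: (6/5)/(3/5) = 2; row 2: (68/5)/(9/5) = 68/9. Minimum is 2 at row 1 (c leaves); pivot element 3/5.
Pivot on row 1; the z-row RHS becomes 54/5 − (-13/5)·2 = 16.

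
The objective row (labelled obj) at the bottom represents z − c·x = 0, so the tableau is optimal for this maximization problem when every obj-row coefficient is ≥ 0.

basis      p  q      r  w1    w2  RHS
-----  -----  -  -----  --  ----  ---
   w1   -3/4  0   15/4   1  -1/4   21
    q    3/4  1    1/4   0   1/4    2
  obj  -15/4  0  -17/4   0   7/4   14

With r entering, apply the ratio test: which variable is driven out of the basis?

Column r entries and ratios — w1: 21/(15/4) = 28/5; q: 2/(1/4) = 8.
Smallest ratio is 28/5 in the row of w1, so w1 leaves.

w1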